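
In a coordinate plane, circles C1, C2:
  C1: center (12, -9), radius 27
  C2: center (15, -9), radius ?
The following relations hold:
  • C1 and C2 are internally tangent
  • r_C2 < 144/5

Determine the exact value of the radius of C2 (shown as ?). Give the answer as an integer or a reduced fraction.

1. [int C1,C2]  r_C2² − 54r_C2 + 720 = 0  ⇒  r_C2 = 24 or 30
2. given r_C2 < 144/5: keep 24

24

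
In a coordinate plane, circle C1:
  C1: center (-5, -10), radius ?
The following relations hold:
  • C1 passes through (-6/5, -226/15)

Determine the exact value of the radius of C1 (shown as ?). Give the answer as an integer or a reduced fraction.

19/3

1. [C1∋P]  r_C1² − 361/9 = 0  ⇒  r_C1 = 19/3 (r>0 drops 1)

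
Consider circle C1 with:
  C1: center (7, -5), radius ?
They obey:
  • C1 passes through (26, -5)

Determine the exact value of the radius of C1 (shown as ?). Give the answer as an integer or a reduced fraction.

1. [C1∋P]  r_C1² − 361 = 0  ⇒  r_C1 = 19 (r>0 drops 1)

19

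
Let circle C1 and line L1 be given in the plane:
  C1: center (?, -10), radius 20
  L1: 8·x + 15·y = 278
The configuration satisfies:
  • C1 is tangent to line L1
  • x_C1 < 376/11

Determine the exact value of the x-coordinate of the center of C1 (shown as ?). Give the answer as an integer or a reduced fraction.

1. [C1‖L1]  x_C1² − 107x_C1 + 1056 = 0  ⇒  x_C1 = 11 or 96
2. given x_C1 < 376/11: keep 11

11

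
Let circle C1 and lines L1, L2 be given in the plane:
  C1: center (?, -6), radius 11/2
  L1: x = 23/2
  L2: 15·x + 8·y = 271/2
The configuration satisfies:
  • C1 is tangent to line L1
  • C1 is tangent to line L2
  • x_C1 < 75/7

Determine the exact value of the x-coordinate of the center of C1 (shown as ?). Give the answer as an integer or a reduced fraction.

6

1. [C1‖L1]  x_C1² − 23x_C1 + 102 = 0  ⇒  x_C1 = 6 or 17
2. [C1‖L2]  x_C1² − (367/15)x_C1 + 554/5 = 0  ⇒  x_C1 = 6 or 277/15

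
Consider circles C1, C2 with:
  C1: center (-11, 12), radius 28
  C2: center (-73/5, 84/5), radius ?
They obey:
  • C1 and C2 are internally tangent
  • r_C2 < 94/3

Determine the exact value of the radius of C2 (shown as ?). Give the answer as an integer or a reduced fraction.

22

1. [int C1,C2]  r_C2² − 56r_C2 + 748 = 0  ⇒  r_C2 = 22 or 34
2. given r_C2 < 94/3: keep 22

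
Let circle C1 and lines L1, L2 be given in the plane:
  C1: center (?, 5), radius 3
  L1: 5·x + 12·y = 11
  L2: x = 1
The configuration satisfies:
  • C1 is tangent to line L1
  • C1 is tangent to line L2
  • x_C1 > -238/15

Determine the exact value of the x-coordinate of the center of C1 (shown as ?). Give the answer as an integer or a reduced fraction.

-2

1. [C1‖L1]  x_C1² + (98/5)x_C1 + 176/5 = 0  ⇒  x_C1 = -88/5 or -2
2. [C1‖L2]  x_C1² − 2x_C1 − 8 = 0  ⇒  x_C1 = -2 or 4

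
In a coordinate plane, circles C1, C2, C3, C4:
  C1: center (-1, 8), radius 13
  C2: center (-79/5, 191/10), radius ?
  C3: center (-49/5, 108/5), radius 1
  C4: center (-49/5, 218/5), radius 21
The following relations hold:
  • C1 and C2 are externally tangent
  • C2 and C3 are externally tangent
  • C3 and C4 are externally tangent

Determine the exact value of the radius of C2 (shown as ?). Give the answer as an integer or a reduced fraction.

1. [ext C1·C2]  r_C2² + 26r_C2 − 693/4 = 0  ⇒  r_C2 = 11/2 (r>0 drops 1)
2. [ext C2·C3]  r_C2² + 2r_C2 − 165/4 = 0  ⇒  r_C2 = 11/2 (r>0 drops 1)

11/2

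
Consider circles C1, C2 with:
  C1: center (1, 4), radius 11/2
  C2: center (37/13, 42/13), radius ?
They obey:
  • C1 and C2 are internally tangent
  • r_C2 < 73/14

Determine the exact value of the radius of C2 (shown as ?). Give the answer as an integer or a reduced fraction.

1. [int C1,C2]  r_C2² − 11r_C2 + 105/4 = 0  ⇒  r_C2 = 7/2 or 15/2
2. given r_C2 < 73/14: keep 7/2

7/2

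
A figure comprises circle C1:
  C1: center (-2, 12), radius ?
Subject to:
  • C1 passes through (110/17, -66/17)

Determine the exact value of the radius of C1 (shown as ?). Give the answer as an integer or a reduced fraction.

18

1. [C1∋P]  r_C1² − 324 = 0  ⇒  r_C1 = 18 (r>0 drops 1)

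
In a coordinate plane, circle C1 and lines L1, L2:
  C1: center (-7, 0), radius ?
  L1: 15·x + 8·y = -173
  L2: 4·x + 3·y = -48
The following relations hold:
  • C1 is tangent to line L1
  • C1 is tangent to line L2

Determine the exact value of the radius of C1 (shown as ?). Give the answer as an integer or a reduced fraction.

4

1. [C1‖L1]  r_C1² − 16 = 0  ⇒  r_C1 = 4 (r>0 drops 1)
2. [C1‖L2]  r_C1² − 16 = 0  ⇒  r_C1 = 4 (r>0 drops 1)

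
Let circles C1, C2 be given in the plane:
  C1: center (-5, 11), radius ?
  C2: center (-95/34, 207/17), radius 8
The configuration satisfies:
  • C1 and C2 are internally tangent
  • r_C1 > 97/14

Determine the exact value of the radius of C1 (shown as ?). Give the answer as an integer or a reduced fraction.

1. [int C1,C2]  r_C1² − 16r_C1 + 231/4 = 0  ⇒  r_C1 = 11/2 or 21/2
2. given r_C1 > 97/14: keep 21/2

21/2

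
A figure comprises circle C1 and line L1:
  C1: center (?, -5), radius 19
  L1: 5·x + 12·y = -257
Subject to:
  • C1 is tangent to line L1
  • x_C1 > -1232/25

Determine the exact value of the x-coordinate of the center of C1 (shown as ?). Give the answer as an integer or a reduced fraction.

1. [C1‖L1]  x_C1² + (394/5)x_C1 − 888 = 0  ⇒  x_C1 = -444/5 or 10
2. given x_C1 > -1232/25: keep 10

10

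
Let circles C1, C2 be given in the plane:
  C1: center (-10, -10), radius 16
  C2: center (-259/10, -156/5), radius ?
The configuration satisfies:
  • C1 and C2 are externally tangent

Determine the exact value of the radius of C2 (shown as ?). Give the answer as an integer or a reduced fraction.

1. [ext C1·C2]  r_C2² + 32r_C2 − 1785/4 = 0  ⇒  r_C2 = 21/2 (r>0 drops 1)

21/2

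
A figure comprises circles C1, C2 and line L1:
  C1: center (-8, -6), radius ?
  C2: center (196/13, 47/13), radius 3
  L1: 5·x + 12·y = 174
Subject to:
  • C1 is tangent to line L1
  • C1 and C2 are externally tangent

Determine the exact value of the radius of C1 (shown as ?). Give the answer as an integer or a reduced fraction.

22

1. [C1‖L1]  r_C1² − 484 = 0  ⇒  r_C1 = 22 (r>0 drops 1)
2. [ext C1·C2]  r_C1² + 6r_C1 − 616 = 0  ⇒  r_C1 = 22 (r>0 drops 1)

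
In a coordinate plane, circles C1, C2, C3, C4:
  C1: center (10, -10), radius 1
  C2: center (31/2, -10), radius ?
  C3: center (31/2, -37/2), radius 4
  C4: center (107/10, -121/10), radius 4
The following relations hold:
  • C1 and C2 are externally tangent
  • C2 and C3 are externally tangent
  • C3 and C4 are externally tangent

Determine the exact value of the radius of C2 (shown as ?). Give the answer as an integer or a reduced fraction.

9/2

1. [ext C1·C2]  r_C2² + 2r_C2 − 117/4 = 0  ⇒  r_C2 = 9/2 (r>0 drops 1)
2. [ext C2·C3]  r_C2² + 8r_C2 − 225/4 = 0  ⇒  r_C2 = 9/2 (r>0 drops 1)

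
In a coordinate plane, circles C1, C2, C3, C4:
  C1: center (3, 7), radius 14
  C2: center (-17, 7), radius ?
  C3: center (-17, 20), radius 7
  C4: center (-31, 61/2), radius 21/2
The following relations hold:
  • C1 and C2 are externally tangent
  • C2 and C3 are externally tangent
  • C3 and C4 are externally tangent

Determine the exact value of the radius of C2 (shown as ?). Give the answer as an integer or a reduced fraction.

6

1. [ext C1·C2]  r_C2² + 28r_C2 − 204 = 0  ⇒  r_C2 = 6 (r>0 drops 1)
2. [ext C2·C3]  r_C2² + 14r_C2 − 120 = 0  ⇒  r_C2 = 6 (r>0 drops 1)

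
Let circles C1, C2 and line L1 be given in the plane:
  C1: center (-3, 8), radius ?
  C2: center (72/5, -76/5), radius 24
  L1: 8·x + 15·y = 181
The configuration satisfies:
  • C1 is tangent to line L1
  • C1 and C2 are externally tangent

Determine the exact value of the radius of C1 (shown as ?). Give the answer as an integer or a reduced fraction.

1. [C1‖L1]  r_C1² − 25 = 0  ⇒  r_C1 = 5 (r>0 drops 1)
2. [ext C1·C2]  r_C1² + 48r_C1 − 265 = 0  ⇒  r_C1 = 5 (r>0 drops 1)

5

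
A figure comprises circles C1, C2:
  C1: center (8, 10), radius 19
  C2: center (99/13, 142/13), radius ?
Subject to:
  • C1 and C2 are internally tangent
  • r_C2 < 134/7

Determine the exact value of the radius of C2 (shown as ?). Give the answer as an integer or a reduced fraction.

18

1. [int C1,C2]  r_C2² − 38r_C2 + 360 = 0  ⇒  r_C2 = 18 or 20
2. given r_C2 < 134/7: keep 18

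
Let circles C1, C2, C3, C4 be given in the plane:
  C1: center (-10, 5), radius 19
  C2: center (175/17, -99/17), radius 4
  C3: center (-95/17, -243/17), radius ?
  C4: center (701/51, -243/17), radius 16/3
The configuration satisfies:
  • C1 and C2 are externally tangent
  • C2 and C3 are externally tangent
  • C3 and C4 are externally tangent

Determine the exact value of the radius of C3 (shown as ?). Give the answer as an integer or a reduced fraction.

14

1. [ext C2·C3]  r_C3² + 8r_C3 − 308 = 0  ⇒  r_C3 = 14 (r>0 drops 1)
2. [ext C3·C4]  r_C3² + (32/3)r_C3 − 1036/3 = 0  ⇒  r_C3 = 14 (r>0 drops 1)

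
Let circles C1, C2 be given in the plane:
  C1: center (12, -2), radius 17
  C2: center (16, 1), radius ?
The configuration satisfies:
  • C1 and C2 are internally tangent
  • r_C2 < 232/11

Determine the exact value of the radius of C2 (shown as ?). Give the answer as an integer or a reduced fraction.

1. [int C1,C2]  r_C2² − 34r_C2 + 264 = 0  ⇒  r_C2 = 12 or 22
2. given r_C2 < 232/11: keep 12

12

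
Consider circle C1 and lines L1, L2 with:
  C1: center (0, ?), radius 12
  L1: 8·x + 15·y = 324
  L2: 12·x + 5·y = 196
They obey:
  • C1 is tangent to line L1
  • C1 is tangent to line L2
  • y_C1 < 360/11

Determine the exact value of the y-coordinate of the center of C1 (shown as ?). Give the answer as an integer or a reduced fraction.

1. [C1‖L1]  y_C1² − (216/5)y_C1 + 1408/5 = 0  ⇒  y_C1 = 8 or 176/5
2. [C1‖L2]  y_C1² − (392/5)y_C1 + 2816/5 = 0  ⇒  y_C1 = 8 or 352/5

8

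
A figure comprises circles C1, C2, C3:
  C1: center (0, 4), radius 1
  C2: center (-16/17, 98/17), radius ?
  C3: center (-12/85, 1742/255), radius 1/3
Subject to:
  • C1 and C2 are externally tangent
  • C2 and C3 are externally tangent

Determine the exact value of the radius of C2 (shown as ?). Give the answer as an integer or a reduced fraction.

1. [ext C1·C2]  r_C2² + 2r_C2 − 3 = 0  ⇒  r_C2 = 1 (r>0 drops 1)
2. [ext C2·C3]  r_C2² + (2/3)r_C2 − 5/3 = 0  ⇒  r_C2 = 1 (r>0 drops 1)

1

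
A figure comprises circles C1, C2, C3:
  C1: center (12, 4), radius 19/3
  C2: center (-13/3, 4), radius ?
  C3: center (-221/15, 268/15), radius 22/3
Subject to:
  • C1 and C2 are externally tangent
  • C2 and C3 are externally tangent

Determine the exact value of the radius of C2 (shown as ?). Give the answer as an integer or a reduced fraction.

10

1. [ext C1·C2]  r_C2² + (38/3)r_C2 − 680/3 = 0  ⇒  r_C2 = 10 (r>0 drops 1)
2. [ext C2·C3]  r_C2² + (44/3)r_C2 − 740/3 = 0  ⇒  r_C2 = 10 (r>0 drops 1)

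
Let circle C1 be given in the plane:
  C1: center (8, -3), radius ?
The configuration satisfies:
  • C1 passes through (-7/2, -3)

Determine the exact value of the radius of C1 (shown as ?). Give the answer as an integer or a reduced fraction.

23/2

1. [C1∋P]  r_C1² − 529/4 = 0  ⇒  r_C1 = 23/2 (r>0 drops 1)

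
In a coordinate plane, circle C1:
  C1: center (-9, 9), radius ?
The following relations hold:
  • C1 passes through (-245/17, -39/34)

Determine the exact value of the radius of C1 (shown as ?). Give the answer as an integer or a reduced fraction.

1. [C1∋P]  r_C1² − 529/4 = 0  ⇒  r_C1 = 23/2 (r>0 drops 1)

23/2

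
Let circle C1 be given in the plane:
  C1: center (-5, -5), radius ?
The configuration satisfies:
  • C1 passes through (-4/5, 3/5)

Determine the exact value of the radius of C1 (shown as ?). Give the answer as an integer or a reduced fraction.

7

1. [C1∋P]  r_C1² − 49 = 0  ⇒  r_C1 = 7 (r>0 drops 1)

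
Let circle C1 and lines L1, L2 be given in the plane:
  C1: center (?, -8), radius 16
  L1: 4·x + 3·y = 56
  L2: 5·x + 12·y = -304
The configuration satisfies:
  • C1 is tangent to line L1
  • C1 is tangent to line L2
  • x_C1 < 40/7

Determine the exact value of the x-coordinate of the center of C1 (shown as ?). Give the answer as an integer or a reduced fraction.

1. [C1‖L1]  x_C1² − 40x_C1 = 0  ⇒  x_C1 = 0 or 40
2. [C1‖L2]  x_C1² + (416/5)x_C1 = 0  ⇒  x_C1 = -416/5 or 0

0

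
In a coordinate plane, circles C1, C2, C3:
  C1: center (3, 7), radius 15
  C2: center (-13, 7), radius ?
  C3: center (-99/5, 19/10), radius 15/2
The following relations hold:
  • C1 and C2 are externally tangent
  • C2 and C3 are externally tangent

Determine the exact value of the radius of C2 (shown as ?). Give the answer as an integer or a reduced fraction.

1. [ext C1·C2]  r_C2² + 30r_C2 − 31 = 0  ⇒  r_C2 = 1 (r>0 drops 1)
2. [ext C2·C3]  r_C2² + 15r_C2 − 16 = 0  ⇒  r_C2 = 1 (r>0 drops 1)

1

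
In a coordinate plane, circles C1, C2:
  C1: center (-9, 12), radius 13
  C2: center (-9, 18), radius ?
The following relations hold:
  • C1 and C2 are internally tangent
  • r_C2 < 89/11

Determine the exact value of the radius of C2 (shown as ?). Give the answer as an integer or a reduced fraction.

1. [int C1,C2]  r_C2² − 26r_C2 + 133 = 0  ⇒  r_C2 = 7 or 19
2. given r_C2 < 89/11: keep 7

7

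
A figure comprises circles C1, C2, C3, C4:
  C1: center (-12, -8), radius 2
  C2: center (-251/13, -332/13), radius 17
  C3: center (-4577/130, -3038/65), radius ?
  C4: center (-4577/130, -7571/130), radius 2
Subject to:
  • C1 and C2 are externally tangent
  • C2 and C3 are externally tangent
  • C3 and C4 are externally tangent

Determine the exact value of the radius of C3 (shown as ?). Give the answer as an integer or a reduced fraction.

19/2

1. [ext C2·C3]  r_C3² + 34r_C3 − 1653/4 = 0  ⇒  r_C3 = 19/2 (r>0 drops 1)
2. [ext C3·C4]  r_C3² + 4r_C3 − 513/4 = 0  ⇒  r_C3 = 19/2 (r>0 drops 1)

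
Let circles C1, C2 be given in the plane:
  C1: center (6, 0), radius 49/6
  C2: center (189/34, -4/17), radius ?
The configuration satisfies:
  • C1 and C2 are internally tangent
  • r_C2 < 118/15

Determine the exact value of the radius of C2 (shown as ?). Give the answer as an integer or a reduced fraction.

23/3

1. [int C1,C2]  r_C2² − (49/3)r_C2 + 598/9 = 0  ⇒  r_C2 = 23/3 or 26/3
2. given r_C2 < 118/15: keep 23/3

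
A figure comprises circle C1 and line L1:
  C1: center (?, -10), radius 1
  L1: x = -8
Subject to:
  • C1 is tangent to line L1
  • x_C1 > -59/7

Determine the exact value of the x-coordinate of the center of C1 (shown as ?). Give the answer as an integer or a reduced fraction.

-7

1. [C1‖L1]  x_C1² + 16x_C1 + 63 = 0  ⇒  x_C1 = -9 or -7
2. given x_C1 > -59/7: keep -7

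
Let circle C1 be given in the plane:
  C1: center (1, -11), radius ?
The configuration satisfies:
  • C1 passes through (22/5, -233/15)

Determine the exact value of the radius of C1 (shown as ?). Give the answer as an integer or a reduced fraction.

1. [C1∋P]  r_C1² − 289/9 = 0  ⇒  r_C1 = 17/3 (r>0 drops 1)

17/3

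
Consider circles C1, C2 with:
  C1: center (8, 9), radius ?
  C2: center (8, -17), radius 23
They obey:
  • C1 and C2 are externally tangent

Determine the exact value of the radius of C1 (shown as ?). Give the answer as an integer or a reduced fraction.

3

1. [ext C1·C2]  r_C1² + 46r_C1 − 147 = 0  ⇒  r_C1 = 3 (r>0 drops 1)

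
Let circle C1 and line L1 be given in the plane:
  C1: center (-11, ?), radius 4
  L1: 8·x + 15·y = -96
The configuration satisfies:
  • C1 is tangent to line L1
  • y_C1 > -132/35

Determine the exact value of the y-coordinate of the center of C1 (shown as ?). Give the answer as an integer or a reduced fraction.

1. [C1‖L1]  y_C1² + (16/15)y_C1 − 304/15 = 0  ⇒  y_C1 = -76/15 or 4
2. given y_C1 > -132/35: keep 4

4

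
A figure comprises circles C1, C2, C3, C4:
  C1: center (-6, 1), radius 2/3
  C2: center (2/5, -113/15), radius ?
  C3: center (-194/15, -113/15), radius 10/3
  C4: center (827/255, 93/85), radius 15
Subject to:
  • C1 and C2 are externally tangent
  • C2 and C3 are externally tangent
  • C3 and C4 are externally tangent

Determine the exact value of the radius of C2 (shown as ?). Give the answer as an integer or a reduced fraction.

10

1. [ext C1·C2]  r_C2² + (4/3)r_C2 − 340/3 = 0  ⇒  r_C2 = 10 (r>0 drops 1)
2. [ext C2·C3]  r_C2² + (20/3)r_C2 − 500/3 = 0  ⇒  r_C2 = 10 (r>0 drops 1)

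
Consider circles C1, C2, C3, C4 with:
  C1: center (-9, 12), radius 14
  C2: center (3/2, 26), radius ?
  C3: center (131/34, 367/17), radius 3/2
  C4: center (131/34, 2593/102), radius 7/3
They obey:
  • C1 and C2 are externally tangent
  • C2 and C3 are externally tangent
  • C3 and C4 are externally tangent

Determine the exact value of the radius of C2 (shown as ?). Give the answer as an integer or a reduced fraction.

7/2

1. [ext C1·C2]  r_C2² + 28r_C2 − 441/4 = 0  ⇒  r_C2 = 7/2 (r>0 drops 1)
2. [ext C2·C3]  r_C2² + 3r_C2 − 91/4 = 0  ⇒  r_C2 = 7/2 (r>0 drops 1)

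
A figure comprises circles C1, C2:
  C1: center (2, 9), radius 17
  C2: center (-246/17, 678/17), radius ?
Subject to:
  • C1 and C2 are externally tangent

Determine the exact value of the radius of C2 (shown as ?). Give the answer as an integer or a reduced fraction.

1. [ext C1·C2]  r_C2² + 34r_C2 − 936 = 0  ⇒  r_C2 = 18 (r>0 drops 1)

18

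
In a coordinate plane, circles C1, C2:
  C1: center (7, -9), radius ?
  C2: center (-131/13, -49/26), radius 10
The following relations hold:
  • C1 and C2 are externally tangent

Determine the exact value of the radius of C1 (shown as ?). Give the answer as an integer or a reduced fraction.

17/2

1. [ext C1·C2]  r_C1² + 20r_C1 − 969/4 = 0  ⇒  r_C1 = 17/2 (r>0 drops 1)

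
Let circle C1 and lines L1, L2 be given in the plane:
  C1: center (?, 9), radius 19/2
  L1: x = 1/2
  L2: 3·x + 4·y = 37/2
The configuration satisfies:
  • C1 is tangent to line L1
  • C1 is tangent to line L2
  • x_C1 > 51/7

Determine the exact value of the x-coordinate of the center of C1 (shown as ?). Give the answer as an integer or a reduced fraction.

1. [C1‖L1]  x_C1² − 1x_C1 − 90 = 0  ⇒  x_C1 = -9 or 10
2. [C1‖L2]  x_C1² + (35/3)x_C1 − 650/3 = 0  ⇒  x_C1 = -65/3 or 10

10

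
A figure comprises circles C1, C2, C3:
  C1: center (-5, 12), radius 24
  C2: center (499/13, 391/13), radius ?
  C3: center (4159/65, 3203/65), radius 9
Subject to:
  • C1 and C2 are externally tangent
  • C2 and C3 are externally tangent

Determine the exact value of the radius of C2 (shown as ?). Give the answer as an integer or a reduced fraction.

1. [ext C1·C2]  r_C2² + 48r_C2 − 1633 = 0  ⇒  r_C2 = 23 (r>0 drops 1)
2. [ext C2·C3]  r_C2² + 18r_C2 − 943 = 0  ⇒  r_C2 = 23 (r>0 drops 1)

23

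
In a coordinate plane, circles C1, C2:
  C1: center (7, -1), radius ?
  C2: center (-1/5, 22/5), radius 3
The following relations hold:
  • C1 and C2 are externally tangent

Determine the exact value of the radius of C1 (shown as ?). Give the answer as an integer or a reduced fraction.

6

1. [ext C1·C2]  r_C1² + 6r_C1 − 72 = 0  ⇒  r_C1 = 6 (r>0 drops 1)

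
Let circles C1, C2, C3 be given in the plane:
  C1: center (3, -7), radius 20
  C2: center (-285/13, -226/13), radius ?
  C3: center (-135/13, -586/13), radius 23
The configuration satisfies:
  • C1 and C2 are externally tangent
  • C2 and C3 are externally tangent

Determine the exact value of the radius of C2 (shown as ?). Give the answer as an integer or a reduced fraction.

1. [ext C1·C2]  r_C2² + 40r_C2 − 329 = 0  ⇒  r_C2 = 7 (r>0 drops 1)
2. [ext C2·C3]  r_C2² + 46r_C2 − 371 = 0  ⇒  r_C2 = 7 (r>0 drops 1)

7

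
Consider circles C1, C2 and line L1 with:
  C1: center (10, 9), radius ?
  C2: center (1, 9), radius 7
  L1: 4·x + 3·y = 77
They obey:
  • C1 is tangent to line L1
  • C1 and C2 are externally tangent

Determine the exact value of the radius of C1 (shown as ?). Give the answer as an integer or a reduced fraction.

2

1. [C1‖L1]  r_C1² − 4 = 0  ⇒  r_C1 = 2 (r>0 drops 1)
2. [ext C1·C2]  r_C1² + 14r_C1 − 32 = 0  ⇒  r_C1 = 2 (r>0 drops 1)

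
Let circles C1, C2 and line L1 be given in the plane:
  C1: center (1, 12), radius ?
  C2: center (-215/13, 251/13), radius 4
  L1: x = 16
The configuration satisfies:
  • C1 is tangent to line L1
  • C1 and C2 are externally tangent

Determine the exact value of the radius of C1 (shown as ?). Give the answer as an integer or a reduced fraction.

1. [C1‖L1]  r_C1² − 225 = 0  ⇒  r_C1 = 15 (r>0 drops 1)
2. [ext C1·C2]  r_C1² + 8r_C1 − 345 = 0  ⇒  r_C1 = 15 (r>0 drops 1)

15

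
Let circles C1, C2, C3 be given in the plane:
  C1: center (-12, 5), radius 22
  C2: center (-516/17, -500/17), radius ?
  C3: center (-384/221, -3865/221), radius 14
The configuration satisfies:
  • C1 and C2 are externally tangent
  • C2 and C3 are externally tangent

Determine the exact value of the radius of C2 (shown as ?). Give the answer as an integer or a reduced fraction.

1. [ext C1·C2]  r_C2² + 44r_C2 − 1037 = 0  ⇒  r_C2 = 17 (r>0 drops 1)
2. [ext C2·C3]  r_C2² + 28r_C2 − 765 = 0  ⇒  r_C2 = 17 (r>0 drops 1)

17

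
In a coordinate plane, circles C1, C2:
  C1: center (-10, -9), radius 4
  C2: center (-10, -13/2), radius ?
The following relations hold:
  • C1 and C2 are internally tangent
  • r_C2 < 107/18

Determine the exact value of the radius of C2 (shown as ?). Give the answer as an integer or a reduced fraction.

3/2

1. [int C1,C2]  r_C2² − 8r_C2 + 39/4 = 0  ⇒  r_C2 = 3/2 or 13/2
2. given r_C2 < 107/18: keep 3/2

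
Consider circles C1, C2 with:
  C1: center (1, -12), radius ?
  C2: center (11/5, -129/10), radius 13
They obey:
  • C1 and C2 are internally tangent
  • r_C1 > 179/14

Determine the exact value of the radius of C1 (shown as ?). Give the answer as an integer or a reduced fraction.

1. [int C1,C2]  r_C1² − 26r_C1 + 667/4 = 0  ⇒  r_C1 = 23/2 or 29/2
2. given r_C1 > 179/14: keep 29/2

29/2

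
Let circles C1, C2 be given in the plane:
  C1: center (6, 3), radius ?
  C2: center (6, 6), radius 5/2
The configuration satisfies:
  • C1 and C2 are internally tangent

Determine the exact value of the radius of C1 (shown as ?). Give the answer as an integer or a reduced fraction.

11/2

1. [int C1,C2]  r_C1² − 5r_C1 − 11/4 = 0  ⇒  r_C1 = 11/2 (r>0 drops 1)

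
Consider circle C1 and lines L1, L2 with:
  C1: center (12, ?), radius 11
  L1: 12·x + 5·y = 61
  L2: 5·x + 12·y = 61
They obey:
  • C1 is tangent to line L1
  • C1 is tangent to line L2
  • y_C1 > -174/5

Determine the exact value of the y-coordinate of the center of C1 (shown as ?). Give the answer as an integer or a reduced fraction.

1. [C1‖L1]  y_C1² + (166/5)y_C1 − 2712/5 = 0  ⇒  y_C1 = -226/5 or 12
2. [C1‖L2]  y_C1² − (1/6)y_C1 − 142 = 0  ⇒  y_C1 = -71/6 or 12

12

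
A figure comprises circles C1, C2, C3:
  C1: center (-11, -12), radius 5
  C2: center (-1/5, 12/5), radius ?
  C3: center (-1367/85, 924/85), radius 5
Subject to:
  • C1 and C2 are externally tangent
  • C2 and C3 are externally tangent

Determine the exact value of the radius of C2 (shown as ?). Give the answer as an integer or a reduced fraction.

1. [ext C1·C2]  r_C2² + 10r_C2 − 299 = 0  ⇒  r_C2 = 13 (r>0 drops 1)
2. [ext C2·C3]  r_C2² + 10r_C2 − 299 = 0  ⇒  r_C2 = 13 (r>0 drops 1)

13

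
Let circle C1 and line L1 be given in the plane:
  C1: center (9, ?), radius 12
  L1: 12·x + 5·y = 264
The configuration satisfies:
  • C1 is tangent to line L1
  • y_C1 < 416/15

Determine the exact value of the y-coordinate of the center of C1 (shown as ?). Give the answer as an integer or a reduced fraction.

0

1. [C1‖L1]  y_C1² − (312/5)y_C1 = 0  ⇒  y_C1 = 0 or 312/5
2. given y_C1 < 416/15: keep 0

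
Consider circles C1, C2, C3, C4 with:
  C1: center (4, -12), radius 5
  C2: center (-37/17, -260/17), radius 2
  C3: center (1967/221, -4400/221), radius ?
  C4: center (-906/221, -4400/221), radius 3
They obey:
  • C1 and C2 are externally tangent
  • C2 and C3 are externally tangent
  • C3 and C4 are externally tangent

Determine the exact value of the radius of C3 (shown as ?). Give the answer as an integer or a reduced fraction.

10

1. [ext C2·C3]  r_C3² + 4r_C3 − 140 = 0  ⇒  r_C3 = 10 (r>0 drops 1)
2. [ext C3·C4]  r_C3² + 6r_C3 − 160 = 0  ⇒  r_C3 = 10 (r>0 drops 1)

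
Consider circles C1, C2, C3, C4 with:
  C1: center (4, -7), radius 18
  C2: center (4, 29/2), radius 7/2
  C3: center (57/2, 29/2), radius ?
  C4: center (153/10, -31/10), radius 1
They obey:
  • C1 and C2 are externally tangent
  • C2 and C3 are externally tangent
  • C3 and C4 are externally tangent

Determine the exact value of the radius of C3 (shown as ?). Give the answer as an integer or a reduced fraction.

1. [ext C2·C3]  r_C3² + 7r_C3 − 588 = 0  ⇒  r_C3 = 21 (r>0 drops 1)
2. [ext C3·C4]  r_C3² + 2r_C3 − 483 = 0  ⇒  r_C3 = 21 (r>0 drops 1)

21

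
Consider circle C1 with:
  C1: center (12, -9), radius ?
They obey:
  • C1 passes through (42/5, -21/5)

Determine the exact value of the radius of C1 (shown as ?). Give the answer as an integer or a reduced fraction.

1. [C1∋P]  r_C1² − 36 = 0  ⇒  r_C1 = 6 (r>0 drops 1)

6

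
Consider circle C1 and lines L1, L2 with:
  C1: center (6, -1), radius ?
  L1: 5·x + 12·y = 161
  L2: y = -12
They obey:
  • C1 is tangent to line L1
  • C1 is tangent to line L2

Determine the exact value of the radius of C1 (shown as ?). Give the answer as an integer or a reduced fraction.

11

1. [C1‖L1]  r_C1² − 121 = 0  ⇒  r_C1 = 11 (r>0 drops 1)
2. [C1‖L2]  r_C1² − 121 = 0  ⇒  r_C1 = 11 (r>0 drops 1)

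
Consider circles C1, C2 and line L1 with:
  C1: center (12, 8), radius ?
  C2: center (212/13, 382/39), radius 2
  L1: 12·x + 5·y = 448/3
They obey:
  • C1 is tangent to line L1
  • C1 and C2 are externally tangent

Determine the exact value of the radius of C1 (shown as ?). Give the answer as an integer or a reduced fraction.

1. [C1‖L1]  r_C1² − 64/9 = 0  ⇒  r_C1 = 8/3 (r>0 drops 1)
2. [ext C1·C2]  r_C1² + 4r_C1 − 160/9 = 0  ⇒  r_C1 = 8/3 (r>0 drops 1)

8/3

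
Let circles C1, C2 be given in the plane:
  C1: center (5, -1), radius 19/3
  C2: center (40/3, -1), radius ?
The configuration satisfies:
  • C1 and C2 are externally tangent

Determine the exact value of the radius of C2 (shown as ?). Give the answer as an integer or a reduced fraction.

2

1. [ext C1·C2]  r_C2² + (38/3)r_C2 − 88/3 = 0  ⇒  r_C2 = 2 (r>0 drops 1)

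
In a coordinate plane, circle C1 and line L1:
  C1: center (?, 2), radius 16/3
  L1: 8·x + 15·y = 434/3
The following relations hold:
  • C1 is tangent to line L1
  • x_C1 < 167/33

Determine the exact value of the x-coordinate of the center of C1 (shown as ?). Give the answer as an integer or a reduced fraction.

3

1. [C1‖L1]  x_C1² − (86/3)x_C1 + 77 = 0  ⇒  x_C1 = 3 or 77/3
2. given x_C1 < 167/33: keep 3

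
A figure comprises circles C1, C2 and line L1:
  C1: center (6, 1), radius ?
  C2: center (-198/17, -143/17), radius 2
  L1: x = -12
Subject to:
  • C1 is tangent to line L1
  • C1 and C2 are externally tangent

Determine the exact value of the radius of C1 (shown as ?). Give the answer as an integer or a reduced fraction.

18

1. [C1‖L1]  r_C1² − 324 = 0  ⇒  r_C1 = 18 (r>0 drops 1)
2. [ext C1·C2]  r_C1² + 4r_C1 − 396 = 0  ⇒  r_C1 = 18 (r>0 drops 1)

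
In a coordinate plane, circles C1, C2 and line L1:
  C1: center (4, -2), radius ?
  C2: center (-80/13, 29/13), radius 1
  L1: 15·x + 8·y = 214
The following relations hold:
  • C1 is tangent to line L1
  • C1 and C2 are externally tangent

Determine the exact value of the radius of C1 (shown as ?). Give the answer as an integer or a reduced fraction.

1. [C1‖L1]  r_C1² − 100 = 0  ⇒  r_C1 = 10 (r>0 drops 1)
2. [ext C1·C2]  r_C1² + 2r_C1 − 120 = 0  ⇒  r_C1 = 10 (r>0 drops 1)

10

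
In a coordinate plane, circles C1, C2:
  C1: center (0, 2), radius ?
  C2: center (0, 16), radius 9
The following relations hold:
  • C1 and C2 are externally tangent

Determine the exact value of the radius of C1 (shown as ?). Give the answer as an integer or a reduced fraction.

1. [ext C1·C2]  r_C1² + 18r_C1 − 115 = 0  ⇒  r_C1 = 5 (r>0 drops 1)

5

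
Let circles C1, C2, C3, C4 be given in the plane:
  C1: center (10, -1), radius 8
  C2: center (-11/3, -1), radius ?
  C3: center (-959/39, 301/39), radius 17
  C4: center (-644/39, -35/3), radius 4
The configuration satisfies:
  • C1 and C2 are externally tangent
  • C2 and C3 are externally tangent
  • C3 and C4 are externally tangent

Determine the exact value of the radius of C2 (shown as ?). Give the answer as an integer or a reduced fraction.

1. [ext C1·C2]  r_C2² + 16r_C2 − 1105/9 = 0  ⇒  r_C2 = 17/3 (r>0 drops 1)
2. [ext C2·C3]  r_C2² + 34r_C2 − 2023/9 = 0  ⇒  r_C2 = 17/3 (r>0 drops 1)

17/3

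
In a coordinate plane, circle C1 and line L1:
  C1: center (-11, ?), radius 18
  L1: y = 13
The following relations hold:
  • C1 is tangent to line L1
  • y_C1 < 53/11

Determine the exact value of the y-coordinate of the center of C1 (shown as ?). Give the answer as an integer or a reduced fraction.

-5

1. [C1‖L1]  y_C1² − 26y_C1 − 155 = 0  ⇒  y_C1 = -5 or 31
2. given y_C1 < 53/11: keep -5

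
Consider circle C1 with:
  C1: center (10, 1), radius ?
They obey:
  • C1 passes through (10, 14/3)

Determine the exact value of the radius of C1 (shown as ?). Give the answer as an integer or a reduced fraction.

1. [C1∋P]  r_C1² − 121/9 = 0  ⇒  r_C1 = 11/3 (r>0 drops 1)

11/3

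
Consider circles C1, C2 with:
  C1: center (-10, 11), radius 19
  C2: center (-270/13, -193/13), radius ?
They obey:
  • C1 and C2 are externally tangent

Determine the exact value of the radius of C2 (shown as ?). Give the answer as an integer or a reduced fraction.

1. [ext C1·C2]  r_C2² + 38r_C2 − 423 = 0  ⇒  r_C2 = 9 (r>0 drops 1)

9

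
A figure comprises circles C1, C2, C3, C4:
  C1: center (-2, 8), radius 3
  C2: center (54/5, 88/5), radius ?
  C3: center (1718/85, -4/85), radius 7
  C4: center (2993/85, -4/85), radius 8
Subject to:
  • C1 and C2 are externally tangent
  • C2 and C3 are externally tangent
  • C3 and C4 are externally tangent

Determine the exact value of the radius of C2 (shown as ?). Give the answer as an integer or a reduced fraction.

13

1. [ext C1·C2]  r_C2² + 6r_C2 − 247 = 0  ⇒  r_C2 = 13 (r>0 drops 1)
2. [ext C2·C3]  r_C2² + 14r_C2 − 351 = 0  ⇒  r_C2 = 13 (r>0 drops 1)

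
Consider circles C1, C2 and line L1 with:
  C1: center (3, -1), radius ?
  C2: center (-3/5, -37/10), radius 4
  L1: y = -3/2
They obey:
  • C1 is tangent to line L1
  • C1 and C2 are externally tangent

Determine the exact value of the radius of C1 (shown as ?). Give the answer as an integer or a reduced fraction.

1/2

1. [C1‖L1]  r_C1² − 1/4 = 0  ⇒  r_C1 = 1/2 (r>0 drops 1)
2. [ext C1·C2]  r_C1² + 8r_C1 − 17/4 = 0  ⇒  r_C1 = 1/2 (r>0 drops 1)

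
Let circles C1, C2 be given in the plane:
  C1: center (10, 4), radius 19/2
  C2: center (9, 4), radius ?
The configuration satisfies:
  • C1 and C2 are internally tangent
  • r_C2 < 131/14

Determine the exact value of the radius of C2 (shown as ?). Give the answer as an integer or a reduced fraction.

17/2

1. [int C1,C2]  r_C2² − 19r_C2 + 357/4 = 0  ⇒  r_C2 = 17/2 or 21/2
2. given r_C2 < 131/14: keep 17/2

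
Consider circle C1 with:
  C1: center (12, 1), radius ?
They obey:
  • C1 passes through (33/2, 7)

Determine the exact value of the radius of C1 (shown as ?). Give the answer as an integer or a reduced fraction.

1. [C1∋P]  r_C1² − 225/4 = 0  ⇒  r_C1 = 15/2 (r>0 drops 1)

15/2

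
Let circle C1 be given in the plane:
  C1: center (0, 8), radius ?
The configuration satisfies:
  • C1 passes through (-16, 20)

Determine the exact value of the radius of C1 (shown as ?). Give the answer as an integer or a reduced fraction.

1. [C1∋P]  r_C1² − 400 = 0  ⇒  r_C1 = 20 (r>0 drops 1)

20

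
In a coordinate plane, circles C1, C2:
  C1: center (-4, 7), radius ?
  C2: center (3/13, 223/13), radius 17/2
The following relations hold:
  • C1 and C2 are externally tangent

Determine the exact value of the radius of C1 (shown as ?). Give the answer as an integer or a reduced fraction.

5/2

1. [ext C1·C2]  r_C1² + 17r_C1 − 195/4 = 0  ⇒  r_C1 = 5/2 (r>0 drops 1)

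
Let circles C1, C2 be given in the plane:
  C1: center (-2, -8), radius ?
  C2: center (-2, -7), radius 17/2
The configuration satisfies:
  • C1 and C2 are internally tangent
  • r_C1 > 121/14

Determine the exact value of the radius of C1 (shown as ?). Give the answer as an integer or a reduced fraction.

19/2

1. [int C1,C2]  r_C1² − 17r_C1 + 285/4 = 0  ⇒  r_C1 = 15/2 or 19/2
2. given r_C1 > 121/14: keep 19/2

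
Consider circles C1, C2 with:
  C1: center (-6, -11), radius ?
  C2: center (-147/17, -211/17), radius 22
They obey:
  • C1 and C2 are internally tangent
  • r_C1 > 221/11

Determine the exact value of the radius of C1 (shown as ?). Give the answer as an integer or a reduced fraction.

25

1. [int C1,C2]  r_C1² − 44r_C1 + 475 = 0  ⇒  r_C1 = 19 or 25
2. given r_C1 > 221/11: keep 25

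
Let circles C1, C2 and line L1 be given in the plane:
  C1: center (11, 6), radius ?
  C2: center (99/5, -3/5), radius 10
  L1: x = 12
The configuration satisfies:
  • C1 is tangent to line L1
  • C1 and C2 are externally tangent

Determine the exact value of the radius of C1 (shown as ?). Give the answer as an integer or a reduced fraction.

1. [C1‖L1]  r_C1² − 1 = 0  ⇒  r_C1 = 1 (r>0 drops 1)
2. [ext C1·C2]  r_C1² + 20r_C1 − 21 = 0  ⇒  r_C1 = 1 (r>0 drops 1)

1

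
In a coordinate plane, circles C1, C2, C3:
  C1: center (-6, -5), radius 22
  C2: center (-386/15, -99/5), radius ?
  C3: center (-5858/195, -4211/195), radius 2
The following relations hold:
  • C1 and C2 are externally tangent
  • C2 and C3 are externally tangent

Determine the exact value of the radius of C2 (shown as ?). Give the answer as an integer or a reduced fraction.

8/3

1. [ext C1·C2]  r_C2² + 44r_C2 − 1120/9 = 0  ⇒  r_C2 = 8/3 (r>0 drops 1)
2. [ext C2·C3]  r_C2² + 4r_C2 − 160/9 = 0  ⇒  r_C2 = 8/3 (r>0 drops 1)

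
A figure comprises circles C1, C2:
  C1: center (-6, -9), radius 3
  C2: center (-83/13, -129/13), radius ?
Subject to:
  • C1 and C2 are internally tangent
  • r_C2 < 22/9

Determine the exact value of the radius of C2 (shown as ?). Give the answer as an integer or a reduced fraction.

1. [int C1,C2]  r_C2² − 6r_C2 + 8 = 0  ⇒  r_C2 = 2 or 4
2. given r_C2 < 22/9: keep 2

2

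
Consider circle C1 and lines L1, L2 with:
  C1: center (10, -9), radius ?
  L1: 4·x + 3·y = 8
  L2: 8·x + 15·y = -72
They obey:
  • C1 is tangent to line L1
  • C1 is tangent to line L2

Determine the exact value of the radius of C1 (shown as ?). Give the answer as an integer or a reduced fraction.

1

1. [C1‖L1]  r_C1² − 1 = 0  ⇒  r_C1 = 1 (r>0 drops 1)
2. [C1‖L2]  r_C1² − 1 = 0  ⇒  r_C1 = 1 (r>0 drops 1)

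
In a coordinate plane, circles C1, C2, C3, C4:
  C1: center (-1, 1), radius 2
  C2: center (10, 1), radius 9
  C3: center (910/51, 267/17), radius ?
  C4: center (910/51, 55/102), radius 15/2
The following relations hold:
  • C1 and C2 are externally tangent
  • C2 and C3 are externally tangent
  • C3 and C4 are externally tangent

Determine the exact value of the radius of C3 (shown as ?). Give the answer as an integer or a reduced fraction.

23/3

1. [ext C2·C3]  r_C3² + 18r_C3 − 1771/9 = 0  ⇒  r_C3 = 23/3 (r>0 drops 1)
2. [ext C3·C4]  r_C3² + 15r_C3 − 1564/9 = 0  ⇒  r_C3 = 23/3 (r>0 drops 1)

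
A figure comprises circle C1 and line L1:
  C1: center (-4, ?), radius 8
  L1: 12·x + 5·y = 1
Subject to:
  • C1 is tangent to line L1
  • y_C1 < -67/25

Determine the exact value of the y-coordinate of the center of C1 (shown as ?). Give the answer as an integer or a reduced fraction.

-11

1. [C1‖L1]  y_C1² − (98/5)y_C1 − 1683/5 = 0  ⇒  y_C1 = -11 or 153/5
2. given y_C1 < -67/25: keep -11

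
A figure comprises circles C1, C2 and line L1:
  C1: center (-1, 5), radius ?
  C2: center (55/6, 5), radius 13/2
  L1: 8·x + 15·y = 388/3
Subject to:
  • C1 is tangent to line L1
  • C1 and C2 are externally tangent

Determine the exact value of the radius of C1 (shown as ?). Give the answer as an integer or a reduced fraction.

1. [C1‖L1]  r_C1² − 121/9 = 0  ⇒  r_C1 = 11/3 (r>0 drops 1)
2. [ext C1·C2]  r_C1² + 13r_C1 − 550/9 = 0  ⇒  r_C1 = 11/3 (r>0 drops 1)

11/3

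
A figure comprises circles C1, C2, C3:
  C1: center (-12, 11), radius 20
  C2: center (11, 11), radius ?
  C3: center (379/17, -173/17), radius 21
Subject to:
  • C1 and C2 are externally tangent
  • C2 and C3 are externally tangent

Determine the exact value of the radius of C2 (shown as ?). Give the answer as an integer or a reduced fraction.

3

1. [ext C1·C2]  r_C2² + 40r_C2 − 129 = 0  ⇒  r_C2 = 3 (r>0 drops 1)
2. [ext C2·C3]  r_C2² + 42r_C2 − 135 = 0  ⇒  r_C2 = 3 (r>0 drops 1)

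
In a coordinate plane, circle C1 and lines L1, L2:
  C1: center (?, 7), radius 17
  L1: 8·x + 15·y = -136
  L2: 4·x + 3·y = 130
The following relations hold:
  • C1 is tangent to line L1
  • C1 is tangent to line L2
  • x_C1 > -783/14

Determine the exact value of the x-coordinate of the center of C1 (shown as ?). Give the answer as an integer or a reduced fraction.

1. [C1‖L1]  x_C1² + (241/4)x_C1 − 795/2 = 0  ⇒  x_C1 = -265/4 or 6
2. [C1‖L2]  x_C1² − (109/2)x_C1 + 291 = 0  ⇒  x_C1 = 6 or 97/2

6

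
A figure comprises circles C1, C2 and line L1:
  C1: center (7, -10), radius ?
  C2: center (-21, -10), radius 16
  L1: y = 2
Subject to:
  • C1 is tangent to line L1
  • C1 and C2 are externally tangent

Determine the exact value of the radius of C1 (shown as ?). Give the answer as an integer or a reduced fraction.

1. [C1‖L1]  r_C1² − 144 = 0  ⇒  r_C1 = 12 (r>0 drops 1)
2. [ext C1·C2]  r_C1² + 32r_C1 − 528 = 0  ⇒  r_C1 = 12 (r>0 drops 1)

12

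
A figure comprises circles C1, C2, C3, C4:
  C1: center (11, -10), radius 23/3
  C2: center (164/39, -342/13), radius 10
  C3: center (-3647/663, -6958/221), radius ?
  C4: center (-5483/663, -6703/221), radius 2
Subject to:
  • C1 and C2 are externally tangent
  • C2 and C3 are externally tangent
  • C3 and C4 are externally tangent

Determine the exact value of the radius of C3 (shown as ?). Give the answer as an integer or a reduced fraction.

1

1. [ext C2·C3]  r_C3² + 20r_C3 − 21 = 0  ⇒  r_C3 = 1 (r>0 drops 1)
2. [ext C3·C4]  r_C3² + 4r_C3 − 5 = 0  ⇒  r_C3 = 1 (r>0 drops 1)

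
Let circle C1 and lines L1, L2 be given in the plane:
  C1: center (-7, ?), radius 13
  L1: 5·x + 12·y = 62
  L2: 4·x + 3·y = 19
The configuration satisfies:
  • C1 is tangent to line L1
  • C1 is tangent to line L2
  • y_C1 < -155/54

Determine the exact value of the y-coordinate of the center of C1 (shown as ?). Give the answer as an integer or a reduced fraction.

-6

1. [C1‖L1]  y_C1² − (97/6)y_C1 − 133 = 0  ⇒  y_C1 = -6 or 133/6
2. [C1‖L2]  y_C1² − (94/3)y_C1 − 224 = 0  ⇒  y_C1 = -6 or 112/3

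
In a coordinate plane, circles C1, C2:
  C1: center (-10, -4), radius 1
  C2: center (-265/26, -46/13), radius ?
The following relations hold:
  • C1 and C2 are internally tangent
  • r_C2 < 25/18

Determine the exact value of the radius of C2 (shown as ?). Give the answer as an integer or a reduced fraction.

1. [int C1,C2]  r_C2² − 2r_C2 + 3/4 = 0  ⇒  r_C2 = 1/2 or 3/2
2. given r_C2 < 25/18: keep 1/2

1/2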